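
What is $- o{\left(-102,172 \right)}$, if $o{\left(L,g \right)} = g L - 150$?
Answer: $17694$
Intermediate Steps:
$o{\left(L,g \right)} = -150 + L g$ ($o{\left(L,g \right)} = L g - 150 = -150 + L g$)
$- o{\left(-102,172 \right)} = - (-150 - 17544) = \left(-1\right) \left(-17694\right) = 17694$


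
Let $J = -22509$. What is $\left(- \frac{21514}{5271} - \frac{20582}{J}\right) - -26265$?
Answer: $\frac{25331980097}{964593} \approx 26262.0$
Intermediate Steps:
$\left(- \frac{21514}{5271} - \frac{20582}{J}\right) - -26265 = \left(- \frac{21514}{5271} - \frac{20582}{-22509}\right) - -26265 = \left(\left(-21514\right) \frac{1}{5271} - - \frac{502}{549}\right) + 26265 = \left(- \frac{21514}{5271} + \frac{502}{549}\right) + 26265 = - \frac{3055048}{964593} + 26265 = \frac{25331980097}{964593}$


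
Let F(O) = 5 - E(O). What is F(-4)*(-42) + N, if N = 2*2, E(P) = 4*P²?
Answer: 2482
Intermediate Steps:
N = 4
F(O) = 5 - 4*O²
F(-4)*(-42) + N = (5 - 4*(-4)²)*(-42) + 4 = (5 - 4*16)*(-42) + 4 = (5 - 64)*(-42) + 4 = -59*(-42) + 4 = 2478 + 4 = 2482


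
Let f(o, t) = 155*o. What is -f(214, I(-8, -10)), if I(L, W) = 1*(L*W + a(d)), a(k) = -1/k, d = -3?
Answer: -33170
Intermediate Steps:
I(L, W) = ⅓ + L*W (I(L, W) = 1*(L*W - 1/(-3)) = 1*(L*W - 1*(-⅓)) = 1*(L*W + ⅓) = 1*(⅓ + L*W) = ⅓ + L*W)
-f(214, I(-8, -10)) = -155*214 = -1*33170 = -33170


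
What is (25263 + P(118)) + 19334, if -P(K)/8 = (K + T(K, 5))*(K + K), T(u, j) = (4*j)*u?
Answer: -4633867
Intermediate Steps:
T(u, j) = 4*j*u
P(K) = -336*K² (P(K) = -8*(K + 4*5*K)*(K + K) = -8*(K + 20*K)*2*K = -8*21*K*2*K = -336*K²)
(25263 + P(118)) + 19334 = (25263 - 336*118²) + 19334 = (25263 - 336*13924) + 19334 = (25263 - 4678464) + 19334 = -4653201 + 19334 = -4633867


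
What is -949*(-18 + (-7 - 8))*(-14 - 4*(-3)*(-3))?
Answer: -1565850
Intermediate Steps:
-949*(-18 + (-7 - 8))*(-14 - 4*(-3)*(-3)) = -949*(-18 - 15)*(-14 + 12*(-3)) = -(-31317)*(-14 - 36) = -(-31317)*(-50) = -949*1650 = -1565850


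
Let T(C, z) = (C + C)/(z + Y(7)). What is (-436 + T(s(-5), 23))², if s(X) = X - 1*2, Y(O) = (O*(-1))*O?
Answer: 32046921/169 ≈ 1.8963e+5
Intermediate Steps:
Y(O) = -O² (Y(O) = (-O)*O = -O²)
s(X) = -2 + X (s(X) = X - 2 = -2 + X)
T(C, z) = 2*C/(-49 + z) (T(C, z) = (C + C)/(z - 1*7²) = (2*C)/(z - 1*49) = (2*C)/(z - 49) = (2*C)/(-49 + z) = 2*C/(-49 + z))
(-436 + T(s(-5), 23))² = (-436 + 2*(-2 - 5)/(-49 + 23))² = (-436 + 2*(-7)/(-26))² = (-436 + 2*(-7)*(-1/26))² = (-436 + 7/13)² = (-5661/13)² = 32046921/169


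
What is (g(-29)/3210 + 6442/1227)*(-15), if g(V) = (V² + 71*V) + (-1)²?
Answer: -6395187/87526 ≈ -73.066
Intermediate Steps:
g(V) = 1 + V² + 71*V (g(V) = (V² + 71*V) + 1 = 1 + V² + 71*V)
(g(-29)/3210 + 6442/1227)*(-15) = ((1 + (-29)² + 71*(-29))/3210 + 6442/1227)*(-15) = ((1 + 841 - 2059)*(1/3210) + 6442*(1/1227))*(-15) = (-1217*1/3210 + 6442/1227)*(-15) = (-1217/3210 + 6442/1227)*(-15) = (2131729/437630)*(-15) = -6395187/87526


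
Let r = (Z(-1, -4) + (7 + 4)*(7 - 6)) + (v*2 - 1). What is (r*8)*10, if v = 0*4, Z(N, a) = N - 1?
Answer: 640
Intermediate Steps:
Z(N, a) = -1 + N
v = 0
r = 8 (r = ((-1 - 1) + (7 + 4)*(7 - 6)) + (0*2 - 1) = (-2 + 11*1) + (0 - 1) = (-2 + 11) - 1 = 9 - 1 = 8)
(r*8)*10 = (8*8)*10 = 64*10 = 640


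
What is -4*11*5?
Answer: -220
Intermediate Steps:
-4*11*5 = -44*5 = -220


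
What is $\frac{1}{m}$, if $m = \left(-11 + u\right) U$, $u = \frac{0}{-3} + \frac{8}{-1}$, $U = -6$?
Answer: $\frac{1}{114} \approx 0.0087719$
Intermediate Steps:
$u = -8$ ($u = 0 \left(- \frac{1}{3}\right) + 8 \left(-1\right) = 0 - 8 = -8$)
$m = 114$ ($m = \left(-11 - 8\right) \left(-6\right) = \left(-19\right) \left(-6\right) = 114$)
$\frac{1}{m} = \frac{1}{114}$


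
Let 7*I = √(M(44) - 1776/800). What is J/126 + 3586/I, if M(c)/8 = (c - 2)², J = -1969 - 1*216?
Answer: -2185/126 + 125510*√1410978/705489 ≈ 193.98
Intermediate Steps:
J = -2185 (J = -1969 - 216 = -2185)
M(c) = 8*(-2 + c)² (M(c) = 8*(c - 2)² = 8*(-2 + c)²)
I = √1410978/70 (I = √(8*(-2 + 44)² - 1776/800)/7 = √(8*42² - 1776*1/800)/7 = √(8*1764 - 111/50)/7 = √(14112 - 111/50)/7 = √(705489/50)/7 = (√1410978/10)/7 = √1410978/70 ≈ 16.969)
J/126 + 3586/I = -2185/126 + 3586/((√1410978/70)) = -2185*1/126 + 3586*(35*√1410978/705489) = -2185/126 + 125510*√1410978/705489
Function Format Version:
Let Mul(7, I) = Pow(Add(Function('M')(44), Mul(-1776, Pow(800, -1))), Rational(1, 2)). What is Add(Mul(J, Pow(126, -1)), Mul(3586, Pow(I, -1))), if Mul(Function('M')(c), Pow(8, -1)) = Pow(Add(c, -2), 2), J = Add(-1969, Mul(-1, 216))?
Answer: Add(Rational(-2185, 126), Mul(Rational(125510, 705489), Pow(1410978, Rational(1, 2)))) ≈ 193.98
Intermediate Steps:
J = -2185 (J = Add(-1969, -216) = -2185)
Function('M')(c) = Mul(8, Pow(Add(-2, c), 2)) (Function('M')(c) = Mul(8, Pow(Add(c, -2), 2)) = Mul(8, Pow(Add(-2, c), 2)))
I = Mul(Rational(1, 70), Pow(1410978, Rational(1, 2))) (I = Mul(Rational(1, 7), Pow(Add(Mul(8, Pow(Add(-2, 44), 2)), Mul(-1776, Pow(800, -1))), Rational(1, 2))) = Mul(Rational(1, 7), Pow(Add(Mul(8, Pow(42, 2)), Mul(-1776, Rational(1, 800))), Rational(1, 2))) = Mul(Rational(1, 7), Pow(Add(Mul(8, 1764), Rational(-111, 50)), Rational(1, 2))) = Mul(Rational(1, 7), Pow(Add(14112, Rational(-111, 50)), Rational(1, 2))) = Mul(Rational(1, 7), Pow(Rational(705489, 50), Rational(1, 2))) = Mul(Rational(1, 7), Mul(Rational(1, 10), Pow(1410978, Rational(1, 2)))) = Mul(Rational(1, 70), Pow(1410978, Rational(1, 2))) ≈ 16.969)
Add(Mul(J, Pow(126, -1)), Mul(3586, Pow(I, -1))) = Add(Mul(-2185, Pow(126, -1)), Mul(3586, Pow(Mul(Rational(1, 70), Pow(1410978, Rational(1, 2))), -1))) = Add(Mul(-2185, Rational(1, 126)), Mul(3586, Mul(Rational(35, 705489), Pow(1410978, Rational(1, 2))))) = Add(Rational(-2185, 126), Mul(Rational(125510, 705489), Pow(1410978, Rational(1, 2))))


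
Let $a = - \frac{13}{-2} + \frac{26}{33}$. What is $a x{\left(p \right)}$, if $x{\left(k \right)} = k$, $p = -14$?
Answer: $- \frac{3367}{33} \approx -102.03$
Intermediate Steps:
$a = \frac{481}{66}$ ($a = \left(-13\right) \left(- \frac{1}{2}\right) + 26 \cdot \frac{1}{33} = \frac{13}{2} + \frac{26}{33} = \frac{481}{66} \approx 7.2879$)
$a x{\left(p \right)} = \frac{481}{66} \left(-14\right) = - \frac{3367}{33}$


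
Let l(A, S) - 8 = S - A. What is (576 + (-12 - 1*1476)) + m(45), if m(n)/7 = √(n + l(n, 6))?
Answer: -912 + 7*√14 ≈ -885.81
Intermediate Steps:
l(A, S) = 8 + S - A (l(A, S) = 8 + (S - A) = 8 + S - A)
m(n) = 7*√14 (m(n) = 7*√(n + (8 + 6 - n)) = 7*√(n + (14 - n)) = 7*√14)
(576 + (-12 - 1*1476)) + m(45) = (576 + (-12 - 1*1476)) + 7*√14 = (576 + (-12 - 1476)) + 7*√14 = (576 - 1488) + 7*√14 = -912 + 7*√14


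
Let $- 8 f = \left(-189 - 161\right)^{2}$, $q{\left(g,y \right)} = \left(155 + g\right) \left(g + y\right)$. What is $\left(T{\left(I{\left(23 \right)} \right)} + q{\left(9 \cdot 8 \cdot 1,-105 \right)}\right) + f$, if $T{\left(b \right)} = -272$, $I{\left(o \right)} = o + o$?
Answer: $- \frac{46151}{2} \approx -23076.0$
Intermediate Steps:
$I{\left(o \right)} = 2 o$
$f = - \frac{30625}{2}$ ($f = - \frac{\left(-189 - 161\right)^{2}}{8} = - \frac{\left(-350\right)^{2}}{8} = \left(- \frac{1}{8}\right) 122500 = - \frac{30625}{2} \approx -15313.0$)
$\left(T{\left(I{\left(23 \right)} \right)} + q{\left(9 \cdot 8 \cdot 1,-105 \right)}\right) + f = \left(-272 + \left(\left(9 \cdot 8 \cdot 1\right)^{2} + 155 \cdot 9 \cdot 8 \cdot 1 + 155 \left(-105\right) + 9 \cdot 8 \cdot 1 \left(-105\right)\right)\right) - \frac{30625}{2} = \left(-272 + \left(\left(72 \cdot 1\right)^{2} + 155 \cdot 72 \cdot 1 - 16275 + 72 \cdot 1 \left(-105\right)\right)\right) - \frac{30625}{2} = \left(-272 + \left(72^{2} + 155 \cdot 72 - 16275 + 72 \left(-105\right)\right)\right) - \frac{30625}{2} = \left(-272 + \left(5184 + 11160 - 16275 - 7560\right)\right) - \frac{30625}{2} = \left(-272 - 7491\right) - \frac{30625}{2} = -7763 - \frac{30625}{2} = - \frac{46151}{2}$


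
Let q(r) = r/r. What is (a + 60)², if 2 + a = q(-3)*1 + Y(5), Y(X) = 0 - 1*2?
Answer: 3249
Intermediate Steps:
q(r) = 1
Y(X) = -2 (Y(X) = 0 - 2 = -2)
a = -3 (a = -2 + (1*1 - 2) = -2 + (1 - 2) = -2 - 1 = -3)
(a + 60)² = (-3 + 60)² = 57² = 3249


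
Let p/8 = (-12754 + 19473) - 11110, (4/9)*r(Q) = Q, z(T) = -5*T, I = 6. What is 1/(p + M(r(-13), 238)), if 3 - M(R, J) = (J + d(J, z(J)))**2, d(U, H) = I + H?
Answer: -1/930041 ≈ -1.0752e-6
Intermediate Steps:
r(Q) = 9*Q/4
d(U, H) = 6 + H
M(R, J) = 3 - (6 - 4*J)**2 (M(R, J) = 3 - (J + (6 - 5*J))**2 = 3 - (6 - 4*J)**2)
p = -35128 (p = 8*((-12754 + 19473) - 11110) = 8*(6719 - 11110) = 8*(-4391) = -35128)
1/(p + M(r(-13), 238)) = 1/(-35128 + (3 - 4*(-3 + 2*238)**2)) = 1/(-35128 + (3 - 4*(-3 + 476)**2)) = 1/(-35128 + (3 - 4*473**2)) = 1/(-35128 + (3 - 4*223729)) = 1/(-35128 + (3 - 894916)) = 1/(-35128 - 894913) = 1/(-930041) = -1/930041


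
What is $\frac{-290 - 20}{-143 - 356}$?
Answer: $\frac{310}{499} \approx 0.62124$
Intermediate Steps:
$\frac{-290 - 20}{-143 - 356} = - \frac{310}{-499} = \left(-310\right) \left(- \frac{1}{499}\right) = \frac{310}{499}$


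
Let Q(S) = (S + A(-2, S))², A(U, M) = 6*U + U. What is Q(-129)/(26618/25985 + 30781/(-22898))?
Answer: -12167247633970/190345321 ≈ -63922.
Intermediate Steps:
A(U, M) = 7*U
Q(S) = (-14 + S)² (Q(S) = (S + 7*(-2))² = (S - 14)² = (-14 + S)²)
Q(-129)/(26618/25985 + 30781/(-22898)) = (-14 - 129)²/(26618/25985 + 30781/(-22898)) = (-143)²/(26618*(1/25985) + 30781*(-1/22898)) = 20449/(26618/25985 - 30781/22898) = 20449/(-190345321/595004530) = 20449*(-595004530/190345321) = -12167247633970/190345321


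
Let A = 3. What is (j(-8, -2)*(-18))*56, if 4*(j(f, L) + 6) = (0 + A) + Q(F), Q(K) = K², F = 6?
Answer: -3780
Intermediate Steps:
j(f, L) = 15/4 (j(f, L) = -6 + ((0 + 3) + 6²)/4 = -6 + (3 + 36)/4 = -6 + (¼)*39 = -6 + 39/4 = 15/4)
(j(-8, -2)*(-18))*56 = ((15/4)*(-18))*56 = -135/2*56 = -3780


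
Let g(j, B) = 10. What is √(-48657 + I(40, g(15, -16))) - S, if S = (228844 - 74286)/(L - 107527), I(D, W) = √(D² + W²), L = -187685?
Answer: 77279/147606 + √(-48657 + 10*√17) ≈ 0.52355 + 220.49*I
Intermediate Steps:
S = -77279/147606 (S = (228844 - 74286)/(-187685 - 107527) = 154558/(-295212) = 154558*(-1/295212) = -77279/147606 ≈ -0.52355)
√(-48657 + I(40, g(15, -16))) - S = √(-48657 + √(40² + 10²)) - 1*(-77279/147606) = √(-48657 + √(1600 + 100)) + 77279/147606 = √(-48657 + √1700) + 77279/147606 = √(-48657 + 10*√17) + 77279/147606 = 77279/147606 + √(-48657 + 10*√17)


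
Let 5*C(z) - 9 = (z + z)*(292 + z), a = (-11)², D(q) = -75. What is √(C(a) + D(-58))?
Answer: 2*√4979 ≈ 141.12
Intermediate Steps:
a = 121
C(z) = 9/5 + 2*z*(292 + z)/5 (C(z) = 9/5 + ((z + z)*(292 + z))/5 = 9/5 + ((2*z)*(292 + z))/5 = 9/5 + (2*z*(292 + z))/5 = 9/5 + 2*z*(292 + z)/5)
√(C(a) + D(-58)) = √((9/5 + (⅖)*121² + (584/5)*121) - 75) = √((9/5 + (⅖)*14641 + 70664/5) - 75) = √((9/5 + 29282/5 + 70664/5) - 75) = √(19991 - 75) = √19916 = 2*√4979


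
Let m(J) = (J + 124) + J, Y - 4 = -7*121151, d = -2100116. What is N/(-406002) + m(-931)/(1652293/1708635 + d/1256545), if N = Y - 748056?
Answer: 60695517700530928799/24557456362249518 ≈ 2471.6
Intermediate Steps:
Y = -848053 (Y = 4 - 7*121151 = 4 - 848057 = -848053)
m(J) = 124 + 2*J (m(J) = (124 + J) + J = 124 + 2*J)
N = -1596109 (N = -848053 - 748056 = -1596109)
N/(-406002) + m(-931)/(1652293/1708635 + d/1256545) = -1596109/(-406002) + (124 + 2*(-931))/(1652293/1708635 - 2100116/1256545) = -1596109*(-1/406002) + (124 - 1862)/(1652293*(1/1708635) - 2100116*1/1256545) = 1596109/406002 - 1738/(1652293/1708635 - 2100116/1256545) = 1596109/406002 - 1738/(-60486047759/85879070643) = 1596109/406002 - 1738*(-85879070643/60486047759) = 1596109/406002 + 149257824777534/60486047759 = 60695517700530928799/24557456362249518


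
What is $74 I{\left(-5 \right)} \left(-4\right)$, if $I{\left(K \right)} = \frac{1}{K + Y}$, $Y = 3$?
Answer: $148$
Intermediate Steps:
$I{\left(K \right)} = \frac{1}{3 + K}$ ($I{\left(K \right)} = \frac{1}{K + 3} = \frac{1}{3 + K}$)
$74 I{\left(-5 \right)} \left(-4\right) = \frac{74}{3 - 5} \left(-4\right) = \frac{74}{-2} \left(-4\right) = 74 \left(- \frac{1}{2}\right) \left(-4\right) = \left(-37\right) \left(-4\right) = 148$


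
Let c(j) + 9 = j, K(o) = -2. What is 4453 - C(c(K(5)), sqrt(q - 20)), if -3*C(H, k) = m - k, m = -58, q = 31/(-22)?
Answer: 13301/3 - I*sqrt(10362)/66 ≈ 4433.7 - 1.5423*I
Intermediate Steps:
q = -31/22 (q = 31*(-1/22) = -31/22 ≈ -1.4091)
c(j) = -9 + j
C(H, k) = 58/3 + k/3 (C(H, k) = -(-58 - k)/3 = 58/3 + k/3)
4453 - C(c(K(5)), sqrt(q - 20)) = 4453 - (58/3 + sqrt(-31/22 - 20)/3) = 4453 - (58/3 + sqrt(-471/22)/3) = 4453 - (58/3 + (I*sqrt(10362)/22)/3) = 4453 - (58/3 + I*sqrt(10362)/66) = 4453 + (-58/3 - I*sqrt(10362)/66) = 13301/3 - I*sqrt(10362)/66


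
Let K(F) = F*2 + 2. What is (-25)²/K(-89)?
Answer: -625/176 ≈ -3.5511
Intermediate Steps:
K(F) = 2 + 2*F (K(F) = 2*F + 2 = 2 + 2*F)
(-25)²/K(-89) = (-25)²/(2 + 2*(-89)) = 625/(2 - 178) = 625/(-176) = 625*(-1/176) = -625/176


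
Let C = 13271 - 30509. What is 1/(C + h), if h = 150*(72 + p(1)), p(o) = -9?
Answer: -1/7788 ≈ -0.00012840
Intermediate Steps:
C = -17238
h = 9450 (h = 150*(72 - 9) = 150*63 = 9450)
1/(C + h) = 1/(-17238 + 9450) = 1/(-7788) = -1/7788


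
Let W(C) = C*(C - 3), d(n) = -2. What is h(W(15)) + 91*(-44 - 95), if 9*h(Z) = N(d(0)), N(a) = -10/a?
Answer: -113836/9 ≈ -12648.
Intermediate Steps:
W(C) = C*(-3 + C)
h(Z) = 5/9 (h(Z) = (-10/(-2))/9 = (-10*(-1/2))/9 = (1/9)*5 = 5/9)
h(W(15)) + 91*(-44 - 95) = 5/9 + 91*(-44 - 95) = 5/9 + 91*(-139) = 5/9 - 12649 = -113836/9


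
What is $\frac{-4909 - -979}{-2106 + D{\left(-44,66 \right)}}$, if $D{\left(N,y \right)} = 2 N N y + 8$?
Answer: $- \frac{1965}{126727} \approx -0.015506$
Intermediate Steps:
$D{\left(N,y \right)} = 8 + 2 y N^{2}$ ($D{\left(N,y \right)} = 2 N^{2} y + 8 = 2 y N^{2} + 8 = 8 + 2 y N^{2}$)
$\frac{-4909 - -979}{-2106 + D{\left(-44,66 \right)}} = \frac{-4909 - -979}{-2106 + \left(8 + 2 \cdot 66 \left(-44\right)^{2}\right)} = \frac{-4909 + \left(986 - 7\right)}{-2106 + \left(8 + 2 \cdot 66 \cdot 1936\right)} = \frac{-4909 + 979}{-2106 + \left(8 + 255552\right)} = - \frac{3930}{-2106 + 255560} = - \frac{3930}{253454} = \left(-3930\right) \frac{1}{253454} = - \frac{1965}{126727}$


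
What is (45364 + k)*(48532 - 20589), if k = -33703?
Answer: 325843323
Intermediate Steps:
(45364 + k)*(48532 - 20589) = (45364 - 33703)*(48532 - 20589) = 11661*27943 = 325843323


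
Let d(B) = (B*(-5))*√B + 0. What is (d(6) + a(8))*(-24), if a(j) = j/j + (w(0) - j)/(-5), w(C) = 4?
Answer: -216/5 + 720*√6 ≈ 1720.4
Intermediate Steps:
d(B) = -5*B^(3/2) (d(B) = (-5*B)*√B + 0 = -5*B^(3/2) + 0 = -5*B^(3/2))
a(j) = ⅕ + j/5 (a(j) = j/j + (4 - j)/(-5) = 1 + (4 - j)*(-⅕) = 1 + (-⅘ + j/5) = ⅕ + j/5)
(d(6) + a(8))*(-24) = (-30*√6 + (⅕ + (⅕)*8))*(-24) = (-30*√6 + (⅕ + 8/5))*(-24) = (-30*√6 + 9/5)*(-24) = (9/5 - 30*√6)*(-24) = -216/5 + 720*√6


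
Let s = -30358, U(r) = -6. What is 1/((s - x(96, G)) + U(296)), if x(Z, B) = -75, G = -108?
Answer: -1/30289 ≈ -3.3015e-5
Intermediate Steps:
1/((s - x(96, G)) + U(296)) = 1/((-30358 - 1*(-75)) - 6) = 1/((-30358 + 75) - 6) = 1/(-30283 - 6) = 1/(-30289) = -1/30289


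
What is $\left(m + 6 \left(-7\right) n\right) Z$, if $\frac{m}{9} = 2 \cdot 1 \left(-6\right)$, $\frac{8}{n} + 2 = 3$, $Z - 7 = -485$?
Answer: $212232$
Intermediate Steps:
$Z = -478$ ($Z = 7 - 485 = -478$)
$n = 8$ ($n = \frac{8}{-2 + 3} = \frac{8}{1} = 8 \cdot 1 = 8$)
$m = -108$ ($m = 9 \cdot 2 \cdot 1 \left(-6\right) = 9 \cdot 2 \left(-6\right) = 9 \left(-12\right) = -108$)
$\left(m + 6 \left(-7\right) n\right) Z = \left(-108 + 6 \left(-7\right) 8\right) \left(-478\right) = \left(-108 - 336\right) \left(-478\right) = \left(-444\right) \left(-478\right) = 212232$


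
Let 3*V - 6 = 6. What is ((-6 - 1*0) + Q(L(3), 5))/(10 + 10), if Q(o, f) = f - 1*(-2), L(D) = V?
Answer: 1/20 ≈ 0.050000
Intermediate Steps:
V = 4 (V = 2 + (1/3)*6 = 2 + 2 = 4)
L(D) = 4
Q(o, f) = 2 + f (Q(o, f) = f + 2 = 2 + f)
((-6 - 1*0) + Q(L(3), 5))/(10 + 10) = ((-6 - 1*0) + (2 + 5))/(10 + 10) = ((-6 + 0) + 7)/20 = (-6 + 7)/20 = (1/20)*1 = 1/20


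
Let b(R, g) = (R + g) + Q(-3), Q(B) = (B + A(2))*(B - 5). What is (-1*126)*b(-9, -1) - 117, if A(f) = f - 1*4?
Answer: -3897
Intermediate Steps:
A(f) = -4 + f (A(f) = f - 4 = -4 + f)
Q(B) = (-5 + B)*(-2 + B) (Q(B) = (B + (-4 + 2))*(B - 5) = (B - 2)*(-5 + B) = (-2 + B)*(-5 + B) = (-5 + B)*(-2 + B))
b(R, g) = 40 + R + g (b(R, g) = (R + g) + (10 + (-3)² - 7*(-3)) = (R + g) + (10 + 9 + 21) = (R + g) + 40 = 40 + R + g)
(-1*126)*b(-9, -1) - 117 = (-1*126)*(40 - 9 - 1) - 117 = -126*30 - 117 = -3780 - 117 = -3897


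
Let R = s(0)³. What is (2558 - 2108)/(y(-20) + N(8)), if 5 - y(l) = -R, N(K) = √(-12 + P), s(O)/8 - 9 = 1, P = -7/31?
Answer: 3571234875/4063311360577 - 225*I*√11749/4063311360577 ≈ 0.0008789 - 6.0021e-9*I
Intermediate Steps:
P = -7/31 (P = -7*1/31 = -7/31 ≈ -0.22581)
s(O) = 80 (s(O) = 72 + 8*1 = 72 + 8 = 80)
R = 512000 (R = 80³ = 512000)
N(K) = I*√11749/31 (N(K) = √(-12 - 7/31) = √(-379/31) = I*√11749/31)
y(l) = 512005 (y(l) = 5 - (-1)*512000 = 5 - 1*(-512000) = 5 + 512000 = 512005)
(2558 - 2108)/(y(-20) + N(8)) = (2558 - 2108)/(512005 + I*√11749/31) = 450/(512005 + I*√11749/31)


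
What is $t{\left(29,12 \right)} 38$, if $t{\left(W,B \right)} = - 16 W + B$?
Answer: $-17176$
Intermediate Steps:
$t{\left(W,B \right)} = B - 16 W$
$t{\left(29,12 \right)} 38 = \left(12 - 464\right) 38 = \left(-452\right) 38 = -17176$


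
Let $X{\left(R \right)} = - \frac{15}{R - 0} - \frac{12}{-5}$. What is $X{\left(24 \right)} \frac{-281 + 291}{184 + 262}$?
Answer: $\frac{71}{1784} \approx 0.039798$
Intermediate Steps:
$X{\left(R \right)} = \frac{12}{5} - \frac{15}{R}$ ($X{\left(R \right)} = - \frac{15}{R + 0} - - \frac{12}{5} = - \frac{15}{R} + \frac{12}{5} = \frac{12}{5} - \frac{15}{R}$)
$X{\left(24 \right)} \frac{-281 + 291}{184 + 262} = \left(\frac{12}{5} - \frac{15}{24}\right) \frac{-281 + 291}{184 + 262} = \left(\frac{12}{5} - \frac{5}{8}\right) \frac{10}{446} = \left(\frac{12}{5} - \frac{5}{8}\right) 10 \cdot \frac{1}{446} = \frac{71}{40} \cdot \frac{5}{223} = \frac{71}{1784}$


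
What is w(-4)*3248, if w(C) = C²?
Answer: 51968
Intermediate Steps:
w(-4)*3248 = (-4)²*3248 = 16*3248 = 51968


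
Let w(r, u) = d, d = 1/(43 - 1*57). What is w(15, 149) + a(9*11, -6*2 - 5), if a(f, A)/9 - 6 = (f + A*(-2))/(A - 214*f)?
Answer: 2284501/42406 ≈ 53.872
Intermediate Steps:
d = -1/14 (d = 1/(43 - 57) = 1/(-14) = -1/14 ≈ -0.071429)
a(f, A) = 54 + 9*(f - 2*A)/(A - 214*f) (a(f, A) = 54 + 9*((f + A*(-2))/(A - 214*f)) = 54 + 9*((f - 2*A)/(A - 214*f)) = 54 + 9*(f - 2*A)/(A - 214*f))
w(r, u) = -1/14
w(15, 149) + a(9*11, -6*2 - 5) = -1/14 + 9*(-11547*11 + 4*(-6*2 - 5))/((-6*2 - 5) - 1926*11) = -1/14 + 9*(-1283*99 + 4*(-12 - 5))/((-12 - 5) - 214*99) = -1/14 + 9*(-127017 + 4*(-17))/(-17 - 21186) = -1/14 + 9*(-127017 - 68)/(-21203) = -1/14 + 9*(-1/21203)*(-127085) = -1/14 + 163395/3029 = 2284501/42406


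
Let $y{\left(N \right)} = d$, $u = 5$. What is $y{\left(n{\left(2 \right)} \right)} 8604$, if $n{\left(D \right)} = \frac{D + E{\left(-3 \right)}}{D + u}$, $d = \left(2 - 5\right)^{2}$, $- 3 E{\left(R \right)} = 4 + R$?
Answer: $77436$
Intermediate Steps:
$E{\left(R \right)} = - \frac{4}{3} - \frac{R}{3}$ ($E{\left(R \right)} = - \frac{4 + R}{3} = - \frac{4}{3} - \frac{R}{3}$)
$d = 9$ ($d = \left(-3\right)^{2} = 9$)
$n{\left(D \right)} = \frac{- \frac{1}{3} + D}{5 + D}$ ($n{\left(D \right)} = \frac{D - \frac{1}{3}}{D + 5} = \frac{D + \left(- \frac{4}{3} + 1\right)}{5 + D} = \frac{D - \frac{1}{3}}{5 + D} = \frac{- \frac{1}{3} + D}{5 + D}$)
$y{\left(N \right)} = 9$
$y{\left(n{\left(2 \right)} \right)} 8604 = 9 \cdot 8604 = 77436$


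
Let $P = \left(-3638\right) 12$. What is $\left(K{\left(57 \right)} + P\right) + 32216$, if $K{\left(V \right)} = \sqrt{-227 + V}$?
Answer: $-11440 + i \sqrt{170} \approx -11440.0 + 13.038 i$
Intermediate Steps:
$P = -43656$
$\left(K{\left(57 \right)} + P\right) + 32216 = \left(\sqrt{-227 + 57} - 43656\right) + 32216 = \left(\sqrt{-170} - 43656\right) + 32216 = \left(i \sqrt{170} - 43656\right) + 32216 = \left(-43656 + i \sqrt{170}\right) + 32216 = -11440 + i \sqrt{170}$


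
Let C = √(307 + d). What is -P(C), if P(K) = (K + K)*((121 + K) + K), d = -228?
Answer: -316 - 242*√79 ≈ -2466.9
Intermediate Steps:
C = √79 (C = √(307 - 228) = √79 ≈ 8.8882)
P(K) = 2*K*(121 + 2*K) (P(K) = (2*K)*(121 + 2*K) = 2*K*(121 + 2*K))
-P(C) = -2*√79*(121 + 2*√79)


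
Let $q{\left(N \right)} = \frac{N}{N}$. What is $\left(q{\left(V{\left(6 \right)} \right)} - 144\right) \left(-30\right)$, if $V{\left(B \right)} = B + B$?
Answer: $4290$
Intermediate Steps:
$V{\left(B \right)} = 2 B$
$q{\left(N \right)} = 1$
$\left(q{\left(V{\left(6 \right)} \right)} - 144\right) \left(-30\right) = \left(1 - 144\right) \left(-30\right) = \left(-143\right) \left(-30\right) = 4290$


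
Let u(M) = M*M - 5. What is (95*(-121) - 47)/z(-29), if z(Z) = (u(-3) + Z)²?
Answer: -11542/625 ≈ -18.467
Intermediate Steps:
u(M) = -5 + M² (u(M) = M² - 5 = -5 + M²)
z(Z) = (4 + Z)² (z(Z) = ((-5 + (-3)²) + Z)² = ((-5 + 9) + Z)² = (4 + Z)²)
(95*(-121) - 47)/z(-29) = (95*(-121) - 47)/((4 - 29)²) = (-11495 - 47)/((-25)²) = -11542/625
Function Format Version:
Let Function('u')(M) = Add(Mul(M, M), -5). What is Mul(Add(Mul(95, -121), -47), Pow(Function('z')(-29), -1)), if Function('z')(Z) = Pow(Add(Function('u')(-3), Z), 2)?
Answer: Rational(-11542, 625) ≈ -18.467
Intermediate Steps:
Function('u')(M) = Add(-5, Pow(M, 2)) (Function('u')(M) = Add(Pow(M, 2), -5) = Add(-5, Pow(M, 2)))
Function('z')(Z) = Pow(Add(4, Z), 2) (Function('z')(Z) = Pow(Add(Add(-5, Pow(-3, 2)), Z), 2) = Pow(Add(Add(-5, 9), Z), 2) = Pow(Add(4, Z), 2))
Mul(Add(Mul(95, -121), -47), Pow(Function('z')(-29), -1)) = Mul(Add(Mul(95, -121), -47), Pow(Pow(Add(4, -29), 2), -1)) = Mul(Add(-11495, -47), Pow(Pow(-25, 2), -1)) = Mul(-11542, Pow(625, -1)) = Mul(-11542, Rational(1, 625)) = Rational(-11542, 625)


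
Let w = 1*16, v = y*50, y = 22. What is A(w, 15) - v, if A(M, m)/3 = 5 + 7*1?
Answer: -1064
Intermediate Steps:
v = 1100 (v = 22*50 = 1100)
w = 16
A(M, m) = 36 (A(M, m) = 3*(5 + 7*1) = 3*(5 + 7) = 3*12 = 36)
A(w, 15) - v = 36 - 1*1100 = 36 - 1100 = -1064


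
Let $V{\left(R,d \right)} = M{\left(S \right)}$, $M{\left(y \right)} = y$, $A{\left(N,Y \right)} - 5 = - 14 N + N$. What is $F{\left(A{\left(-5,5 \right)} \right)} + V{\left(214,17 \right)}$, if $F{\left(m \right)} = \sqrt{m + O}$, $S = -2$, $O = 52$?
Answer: $-2 + \sqrt{122} \approx 9.0454$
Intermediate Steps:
$A{\left(N,Y \right)} = 5 - 13 N$ ($A{\left(N,Y \right)} = 5 + \left(- 14 N + N\right) = 5 - 13 N$)
$V{\left(R,d \right)} = -2$
$F{\left(m \right)} = \sqrt{52 + m}$ ($F{\left(m \right)} = \sqrt{m + 52} = \sqrt{52 + m}$)
$F{\left(A{\left(-5,5 \right)} \right)} + V{\left(214,17 \right)} = \sqrt{52 + \left(5 - -65\right)} - 2 = \sqrt{52 + \left(5 + 65\right)} - 2 = \sqrt{52 + 70} - 2 = \sqrt{122} - 2 = -2 + \sqrt{122}$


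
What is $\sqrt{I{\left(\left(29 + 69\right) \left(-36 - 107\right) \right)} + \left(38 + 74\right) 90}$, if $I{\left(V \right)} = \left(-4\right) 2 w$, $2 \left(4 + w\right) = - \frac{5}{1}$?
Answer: $2 \sqrt{2533} \approx 100.66$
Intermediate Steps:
$w = - \frac{13}{2}$ ($w = -4 + \frac{\left(-5\right) 1^{-1}}{2} = -4 + \frac{\left(-5\right) 1}{2} = -4 + \frac{1}{2} \left(-5\right) = -4 - \frac{5}{2} = - \frac{13}{2} \approx -6.5$)
$I{\left(V \right)} = 52$ ($I{\left(V \right)} = \left(-4\right) 2 \left(- \frac{13}{2}\right) = \left(-8\right) \left(- \frac{13}{2}\right) = 52$)
$\sqrt{I{\left(\left(29 + 69\right) \left(-36 - 107\right) \right)} + \left(38 + 74\right) 90} = \sqrt{52 + \left(38 + 74\right) 90} = \sqrt{52 + 112 \cdot 90} = \sqrt{52 + 10080} = \sqrt{10132} = 2 \sqrt{2533}$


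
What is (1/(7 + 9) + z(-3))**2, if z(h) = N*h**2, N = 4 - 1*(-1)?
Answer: 519841/256 ≈ 2030.6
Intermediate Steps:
N = 5 (N = 4 + 1 = 5)
z(h) = 5*h**2
(1/(7 + 9) + z(-3))**2 = (1/(7 + 9) + 5*(-3)**2)**2 = (1/16 + 5*9)**2 = (1/16 + 45)**2 = (721/16)**2 = 519841/256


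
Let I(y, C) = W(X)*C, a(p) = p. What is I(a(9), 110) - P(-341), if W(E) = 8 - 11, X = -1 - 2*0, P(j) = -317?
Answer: -13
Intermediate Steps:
X = -1 (X = -1 + 0 = -1)
W(E) = -3
I(y, C) = -3*C
I(a(9), 110) - P(-341) = -3*110 - 1*(-317) = -330 + 317 = -13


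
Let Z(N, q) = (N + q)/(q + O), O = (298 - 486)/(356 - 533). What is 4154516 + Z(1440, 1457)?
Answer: 1072185538501/258077 ≈ 4.1545e+6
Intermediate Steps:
O = 188/177 (O = -188/(-177) = -188*(-1/177) = 188/177 ≈ 1.0621)
Z(N, q) = (N + q)/(188/177 + q) (Z(N, q) = (N + q)/(q + 188/177) = (N + q)/(188/177 + q))
4154516 + Z(1440, 1457) = 4154516 + 177*(1440 + 1457)/(188 + 177*1457) = 4154516 + 177*2897/(188 + 257889) = 4154516 + 177*2897/258077 = 4154516 + 177*(1/258077)*2897 = 4154516 + 512769/258077 = 1072185538501/258077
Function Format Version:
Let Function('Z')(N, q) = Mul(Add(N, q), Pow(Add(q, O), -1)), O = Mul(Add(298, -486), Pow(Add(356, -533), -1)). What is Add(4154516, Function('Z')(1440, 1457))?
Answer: Rational(1072185538501, 258077) ≈ 4.1545e+6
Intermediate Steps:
O = Rational(188, 177) (O = Mul(-188, Pow(-177, -1)) = Mul(-188, Rational(-1, 177)) = Rational(188, 177) ≈ 1.0621)
Function('Z')(N, q) = Mul(Pow(Add(Rational(188, 177), q), -1), Add(N, q)) (Function('Z')(N, q) = Mul(Add(N, q), Pow(Add(q, Rational(188, 177)), -1)) = Mul(Add(N, q), Pow(Add(Rational(188, 177), q), -1)) = Mul(Pow(Add(Rational(188, 177), q), -1), Add(N, q)))
Add(4154516, Function('Z')(1440, 1457)) = Add(4154516, Mul(177, Pow(Add(188, Mul(177, 1457)), -1), Add(1440, 1457))) = Add(4154516, Mul(177, Pow(Add(188, 257889), -1), 2897)) = Add(4154516, Mul(177, Pow(258077, -1), 2897)) = Add(4154516, Mul(177, Rational(1, 258077), 2897)) = Add(4154516, Rational(512769, 258077)) = Rational(1072185538501, 258077)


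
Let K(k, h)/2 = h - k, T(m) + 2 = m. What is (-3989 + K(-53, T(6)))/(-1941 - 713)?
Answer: 3875/2654 ≈ 1.4601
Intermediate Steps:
T(m) = -2 + m
K(k, h) = -2*k + 2*h (K(k, h) = 2*(h - k) = -2*k + 2*h)
(-3989 + K(-53, T(6)))/(-1941 - 713) = (-3989 + (-2*(-53) + 2*(-2 + 6)))/(-1941 - 713) = (-3989 + (106 + 2*4))/(-2654) = (-3989 + (106 + 8))*(-1/2654) = (-3989 + 114)*(-1/2654) = -3875*(-1/2654) = 3875/2654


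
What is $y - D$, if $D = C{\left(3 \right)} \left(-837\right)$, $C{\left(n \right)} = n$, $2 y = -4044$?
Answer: $489$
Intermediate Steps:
$y = -2022$ ($y = \frac{1}{2} \left(-4044\right) = -2022$)
$D = -2511$ ($D = 3 \left(-837\right) = -2511$)
$y - D = -2022 - -2511 = -2022 + 2511 = 489$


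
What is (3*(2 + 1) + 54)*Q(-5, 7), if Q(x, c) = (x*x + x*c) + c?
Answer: -189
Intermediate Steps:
Q(x, c) = c + x**2 + c*x (Q(x, c) = (x**2 + c*x) + c = c + x**2 + c*x)
(3*(2 + 1) + 54)*Q(-5, 7) = (3*(2 + 1) + 54)*(7 + (-5)**2 + 7*(-5)) = (3*3 + 54)*(7 + 25 - 35) = (9 + 54)*(-3) = 63*(-3) = -189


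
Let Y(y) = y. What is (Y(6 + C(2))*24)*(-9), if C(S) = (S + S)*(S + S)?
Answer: -4752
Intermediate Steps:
C(S) = 4*S² (C(S) = (2*S)*(2*S) = 4*S²)
(Y(6 + C(2))*24)*(-9) = ((6 + 4*2²)*24)*(-9) = ((6 + 4*4)*24)*(-9) = ((6 + 16)*24)*(-9) = (22*24)*(-9) = 528*(-9) = -4752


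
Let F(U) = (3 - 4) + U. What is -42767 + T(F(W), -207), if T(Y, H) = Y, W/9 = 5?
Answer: -42723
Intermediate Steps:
W = 45 (W = 9*5 = 45)
F(U) = -1 + U
-42767 + T(F(W), -207) = -42767 + (-1 + 45) = -42767 + 44 = -42723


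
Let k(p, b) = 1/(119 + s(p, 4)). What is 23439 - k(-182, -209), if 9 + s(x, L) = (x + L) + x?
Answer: 5859751/250 ≈ 23439.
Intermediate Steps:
s(x, L) = -9 + L + 2*x (s(x, L) = -9 + ((x + L) + x) = -9 + ((L + x) + x) = -9 + (L + 2*x) = -9 + L + 2*x)
k(p, b) = 1/(114 + 2*p) (k(p, b) = 1/(119 + (-9 + 4 + 2*p)) = 1/(119 + (-5 + 2*p)) = 1/(114 + 2*p))
23439 - k(-182, -209) = 23439 - 1/(2*(57 - 182)) = 23439 - 1/(2*(-125)) = 23439 - (-1)/(2*125) = 23439 - 1*(-1/250) = 23439 + 1/250 = 5859751/250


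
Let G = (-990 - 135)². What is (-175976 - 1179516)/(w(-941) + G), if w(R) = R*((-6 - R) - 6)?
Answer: -338873/97859 ≈ -3.4629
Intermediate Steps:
G = 1265625 (G = (-1125)² = 1265625)
w(R) = R*(-12 - R)
(-175976 - 1179516)/(w(-941) + G) = (-175976 - 1179516)/(-1*(-941)*(12 - 941) + 1265625) = -1355492/(-1*(-941)*(-929) + 1265625) = -1355492/(-874189 + 1265625) = -1355492/391436 = -1355492*1/391436 = -338873/97859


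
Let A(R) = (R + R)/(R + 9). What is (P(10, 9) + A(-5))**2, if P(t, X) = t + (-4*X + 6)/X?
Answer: 625/36 ≈ 17.361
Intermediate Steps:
P(t, X) = t + (6 - 4*X)/X
A(R) = 2*R/(9 + R) (A(R) = (2*R)/(9 + R) = 2*R/(9 + R))
(P(10, 9) + A(-5))**2 = ((-4 + 10 + 6/9) + 2*(-5)/(9 - 5))**2 = ((-4 + 10 + 6*(1/9)) + 2*(-5)/4)**2 = ((-4 + 10 + 2/3) + 2*(-5)*(1/4))**2 = (20/3 - 5/2)**2 = (25/6)**2 = 625/36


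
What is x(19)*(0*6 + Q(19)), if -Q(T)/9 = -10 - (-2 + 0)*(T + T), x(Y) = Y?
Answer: -11286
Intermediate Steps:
Q(T) = 90 - 36*T (Q(T) = -9*(-10 - (-2 + 0)*(T + T)) = -9*(-10 - (-2)*2*T) = -9*(-10 - (-4)*T) = -9*(-10 + 4*T) = 90 - 36*T)
x(19)*(0*6 + Q(19)) = 19*(0*6 + (90 - 36*19)) = 19*(0 + (90 - 684)) = 19*(0 - 594) = 19*(-594) = -11286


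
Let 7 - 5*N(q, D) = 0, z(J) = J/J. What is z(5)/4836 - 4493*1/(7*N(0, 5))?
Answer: -108640691/236964 ≈ -458.47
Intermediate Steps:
z(J) = 1
N(q, D) = 7/5 (N(q, D) = 7/5 - 1/5*0 = 7/5 + 0 = 7/5)
z(5)/4836 - 4493*1/(7*N(0, 5)) = 1/4836 - 4493/(-1*7/5*(-7)) = 1*(1/4836) - 4493/((-7/5*(-7))) = 1/4836 - 4493/49/5 = 1/4836 - 4493*5/49 = 1/4836 - 22465/49 = -108640691/236964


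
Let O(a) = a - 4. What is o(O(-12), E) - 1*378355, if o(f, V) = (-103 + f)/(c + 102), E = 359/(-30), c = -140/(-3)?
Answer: -168746687/446 ≈ -3.7836e+5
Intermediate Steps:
c = 140/3 (c = -140*(-⅓) = 140/3 ≈ 46.667)
O(a) = -4 + a
E = -359/30 (E = 359*(-1/30) = -359/30 ≈ -11.967)
o(f, V) = -309/446 + 3*f/446 (o(f, V) = (-103 + f)/(140/3 + 102) = (-103 + f)/(446/3) = (-103 + f)*(3/446) = -309/446 + 3*f/446)
o(O(-12), E) - 1*378355 = (-309/446 + 3*(-4 - 12)/446) - 1*378355 = (-309/446 + (3/446)*(-16)) - 378355 = (-309/446 - 24/223) - 378355 = -357/446 - 378355 = -168746687/446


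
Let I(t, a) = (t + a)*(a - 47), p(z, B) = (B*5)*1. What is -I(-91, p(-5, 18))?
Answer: 43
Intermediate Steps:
p(z, B) = 5*B (p(z, B) = (5*B)*1 = 5*B)
I(t, a) = (-47 + a)*(a + t) (I(t, a) = (a + t)*(-47 + a) = (-47 + a)*(a + t))
-I(-91, p(-5, 18)) = -((5*18)² - 235*18 - 47*(-91) + (5*18)*(-91)) = -(90² - 47*90 + 4277 + 90*(-91)) = -(8100 - 4230 + 4277 - 8190) = -1*(-43) = 43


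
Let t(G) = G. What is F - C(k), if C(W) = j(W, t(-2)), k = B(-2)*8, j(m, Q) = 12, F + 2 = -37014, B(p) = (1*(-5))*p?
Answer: -37028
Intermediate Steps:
B(p) = -5*p
F = -37016 (F = -2 - 37014 = -37016)
k = 80 (k = -5*(-2)*8 = 10*8 = 80)
C(W) = 12
F - C(k) = -37016 - 1*12 = -37016 - 12 = -37028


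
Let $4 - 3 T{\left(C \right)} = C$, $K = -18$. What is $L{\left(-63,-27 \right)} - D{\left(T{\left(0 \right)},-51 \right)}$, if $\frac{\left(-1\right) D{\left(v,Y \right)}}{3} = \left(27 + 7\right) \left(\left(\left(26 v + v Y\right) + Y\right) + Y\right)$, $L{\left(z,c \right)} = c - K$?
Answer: $-13813$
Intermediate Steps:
$T{\left(C \right)} = \frac{4}{3} - \frac{C}{3}$
$L{\left(z,c \right)} = 18 + c$ ($L{\left(z,c \right)} = c - -18 = c + 18 = 18 + c$)
$D{\left(v,Y \right)} = - 2652 v - 204 Y - 102 Y v$ ($D{\left(v,Y \right)} = - 3 \left(27 + 7\right) \left(\left(\left(26 v + v Y\right) + Y\right) + Y\right) = - 3 \cdot 34 \left(\left(\left(26 v + Y v\right) + Y\right) + Y\right) = - 3 \cdot 34 \left(\left(Y + 26 v + Y v\right) + Y\right) = - 3 \cdot 34 \left(2 Y + 26 v + Y v\right) = - 3 \left(68 Y + 884 v + 34 Y v\right) = - 2652 v - 204 Y - 102 Y v$)
$L{\left(-63,-27 \right)} - D{\left(T{\left(0 \right)},-51 \right)} = \left(18 - 27\right) - \left(- 2652 \left(\frac{4}{3} - 0\right) - -10404 - - 5202 \left(\frac{4}{3} - 0\right)\right) = -9 - \left(- 2652 \left(\frac{4}{3} + 0\right) + 10404 - - 5202 \left(\frac{4}{3} + 0\right)\right) = -9 - \left(\left(-2652\right) \frac{4}{3} + 10404 - \left(-5202\right) \frac{4}{3}\right) = -9 - \left(-3536 + 10404 + 6936\right) = -9 - 13804 = -13813$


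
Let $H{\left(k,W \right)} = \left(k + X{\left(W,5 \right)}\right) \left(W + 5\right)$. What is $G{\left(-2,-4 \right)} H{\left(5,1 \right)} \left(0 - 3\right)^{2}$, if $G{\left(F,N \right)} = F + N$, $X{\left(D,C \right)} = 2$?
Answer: $-2268$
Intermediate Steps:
$H{\left(k,W \right)} = \left(2 + k\right) \left(5 + W\right)$ ($H{\left(k,W \right)} = \left(k + 2\right) \left(W + 5\right) = \left(2 + k\right) \left(5 + W\right)$)
$G{\left(-2,-4 \right)} H{\left(5,1 \right)} \left(0 - 3\right)^{2} = \left(-2 - 4\right) \left(10 + 2 \cdot 1 + 5 \cdot 5 + 1 \cdot 5\right) \left(0 - 3\right)^{2} = - 6 \left(10 + 2 + 25 + 5\right) \left(-3\right)^{2} = \left(-6\right) 42 \cdot 9 = \left(-252\right) 9 = -2268$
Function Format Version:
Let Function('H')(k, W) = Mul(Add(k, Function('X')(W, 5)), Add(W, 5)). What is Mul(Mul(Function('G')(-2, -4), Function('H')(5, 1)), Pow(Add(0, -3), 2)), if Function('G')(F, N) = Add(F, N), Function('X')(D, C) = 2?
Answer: -2268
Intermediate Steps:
Function('H')(k, W) = Mul(Add(2, k), Add(5, W)) (Function('H')(k, W) = Mul(Add(k, 2), Add(W, 5)) = Mul(Add(2, k), Add(5, W)))
Mul(Mul(Function('G')(-2, -4), Function('H')(5, 1)), Pow(Add(0, -3), 2)) = Mul(Mul(Add(-2, -4), Add(10, Mul(2, 1), Mul(5, 5), Mul(1, 5))), Pow(Add(0, -3), 2)) = Mul(Mul(-6, Add(10, 2, 25, 5)), Pow(-3, 2)) = Mul(Mul(-6, 42), 9) = Mul(-252, 9) = -2268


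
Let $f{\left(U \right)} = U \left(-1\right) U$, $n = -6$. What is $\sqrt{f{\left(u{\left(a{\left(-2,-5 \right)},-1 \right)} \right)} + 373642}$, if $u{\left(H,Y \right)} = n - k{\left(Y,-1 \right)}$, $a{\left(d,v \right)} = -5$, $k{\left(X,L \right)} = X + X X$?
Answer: $\sqrt{373606} \approx 611.23$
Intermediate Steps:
$k{\left(X,L \right)} = X + X^{2}$
$u{\left(H,Y \right)} = -6 - Y \left(1 + Y\right)$
$f{\left(U \right)} = - U^{2}$ ($f{\left(U \right)} = - U U = - U^{2}$)
$\sqrt{f{\left(u{\left(a{\left(-2,-5 \right)},-1 \right)} \right)} + 373642} = \sqrt{- \left(-6 - - (1 - 1)\right)^{2} + 373642} = \sqrt{- \left(-6 - \left(-1\right) 0\right)^{2} + 373642} = \sqrt{- \left(-6 + 0\right)^{2} + 373642} = \sqrt{- \left(-6\right)^{2} + 373642} = \sqrt{\left(-1\right) 36 + 373642} = \sqrt{-36 + 373642} = \sqrt{373606}$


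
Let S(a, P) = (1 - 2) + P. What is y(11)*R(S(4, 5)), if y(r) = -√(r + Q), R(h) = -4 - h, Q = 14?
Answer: 40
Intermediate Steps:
S(a, P) = -1 + P
y(r) = -√(14 + r) (y(r) = -√(r + 14) = -√(14 + r))
y(11)*R(S(4, 5)) = (-√(14 + 11))*(-4 - (-1 + 5)) = (-√25)*(-4 - 1*4) = (-1*5)*(-4 - 4) = -5*(-8) = 40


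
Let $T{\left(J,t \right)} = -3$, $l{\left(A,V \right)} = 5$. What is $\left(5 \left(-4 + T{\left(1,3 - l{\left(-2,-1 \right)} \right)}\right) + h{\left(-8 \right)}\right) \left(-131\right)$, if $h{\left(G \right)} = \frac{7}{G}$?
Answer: $\frac{37597}{8} \approx 4699.6$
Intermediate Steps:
$\left(5 \left(-4 + T{\left(1,3 - l{\left(-2,-1 \right)} \right)}\right) + h{\left(-8 \right)}\right) \left(-131\right) = \left(5 \left(-4 - 3\right) + \frac{7}{-8}\right) \left(-131\right) = \left(5 \left(-7\right) + 7 \left(- \frac{1}{8}\right)\right) \left(-131\right) = \left(-35 - \frac{7}{8}\right) \left(-131\right) = \left(- \frac{287}{8}\right) \left(-131\right) = \frac{37597}{8}$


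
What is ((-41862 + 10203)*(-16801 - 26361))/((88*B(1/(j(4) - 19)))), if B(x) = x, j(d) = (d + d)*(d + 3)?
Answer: 25279616523/44 ≈ 5.7454e+8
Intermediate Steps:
j(d) = 2*d*(3 + d) (j(d) = (2*d)*(3 + d) = 2*d*(3 + d))
((-41862 + 10203)*(-16801 - 26361))/((88*B(1/(j(4) - 19)))) = ((-41862 + 10203)*(-16801 - 26361))/((88/(2*4*(3 + 4) - 19))) = (-31659*(-43162))/((88/(2*4*7 - 19))) = 1366465758/((88/(56 - 19))) = 1366465758/((88/37)) = 1366465758/((88*(1/37))) = 1366465758/(88/37) = 1366465758*(37/88) = 25279616523/44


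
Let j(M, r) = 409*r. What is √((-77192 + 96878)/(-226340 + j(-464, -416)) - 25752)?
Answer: I*√1012052733100134/198242 ≈ 160.47*I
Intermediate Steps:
√((-77192 + 96878)/(-226340 + j(-464, -416)) - 25752) = √((-77192 + 96878)/(-226340 + 409*(-416)) - 25752) = √(19686/(-226340 - 170144) - 25752) = √(19686/(-396484) - 25752) = √(19686*(-1/396484) - 25752) = √(-9843/198242 - 25752) = √(-5105137827/198242) = I*√1012052733100134/198242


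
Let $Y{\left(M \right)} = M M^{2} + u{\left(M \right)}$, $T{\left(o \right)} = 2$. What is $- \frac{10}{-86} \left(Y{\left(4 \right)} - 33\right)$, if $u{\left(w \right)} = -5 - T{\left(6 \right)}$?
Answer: $\frac{120}{43} \approx 2.7907$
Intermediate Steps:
$u{\left(w \right)} = -7$ ($u{\left(w \right)} = -5 - 2 = -7$)
$Y{\left(M \right)} = -7 + M^{3}$ ($Y{\left(M \right)} = M M^{2} - 7 = M^{3} - 7 = -7 + M^{3}$)
$- \frac{10}{-86} \left(Y{\left(4 \right)} - 33\right) = - \frac{10}{-86} \left(\left(-7 + 4^{3}\right) - 33\right) = \left(-10\right) \left(- \frac{1}{86}\right) \left(\left(-7 + 64\right) - 33\right) = \frac{5 \left(57 - 33\right)}{43} = \frac{5}{43} \cdot 24 = \frac{120}{43}$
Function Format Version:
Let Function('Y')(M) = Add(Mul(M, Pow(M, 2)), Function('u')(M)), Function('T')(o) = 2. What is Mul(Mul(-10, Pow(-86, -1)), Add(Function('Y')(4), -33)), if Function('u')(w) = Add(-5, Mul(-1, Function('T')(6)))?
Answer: Rational(120, 43) ≈ 2.7907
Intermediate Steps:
Function('u')(w) = -7 (Function('u')(w) = Add(-5, Mul(-1, 2)) = Add(-5, -2) = -7)
Function('Y')(M) = Add(-7, Pow(M, 3)) (Function('Y')(M) = Add(Mul(M, Pow(M, 2)), -7) = Add(Pow(M, 3), -7) = Add(-7, Pow(M, 3)))
Mul(Mul(-10, Pow(-86, -1)), Add(Function('Y')(4), -33)) = Mul(Mul(-10, Pow(-86, -1)), Add(Add(-7, Pow(4, 3)), -33)) = Mul(Mul(-10, Rational(-1, 86)), Add(Add(-7, 64), -33)) = Mul(Rational(5, 43), Add(57, -33)) = Mul(Rational(5, 43), 24) = Rational(120, 43)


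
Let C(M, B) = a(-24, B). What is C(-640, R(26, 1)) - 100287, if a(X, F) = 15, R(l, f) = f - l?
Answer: -100272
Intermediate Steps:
C(M, B) = 15
C(-640, R(26, 1)) - 100287 = 15 - 100287 = -100272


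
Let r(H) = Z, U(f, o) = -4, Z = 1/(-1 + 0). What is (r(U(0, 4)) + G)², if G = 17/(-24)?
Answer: 1681/576 ≈ 2.9184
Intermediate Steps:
Z = -1 (Z = 1/(-1) = -1)
G = -17/24 (G = 17*(-1/24) = -17/24 ≈ -0.70833)
r(H) = -1
(r(U(0, 4)) + G)² = (-1 - 17/24)² = (-41/24)² = 1681/576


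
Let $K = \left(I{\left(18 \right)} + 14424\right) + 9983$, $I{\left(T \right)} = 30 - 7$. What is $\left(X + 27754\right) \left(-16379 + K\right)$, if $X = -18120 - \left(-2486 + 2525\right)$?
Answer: $77249345$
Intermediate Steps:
$I{\left(T \right)} = 23$ ($I{\left(T \right)} = 30 - 7 = 23$)
$K = 24430$ ($K = \left(23 + 14424\right) + 9983 = 14447 + 9983 = 24430$)
$X = -18159$ ($X = -18120 - 39 = -18159$)
$\left(X + 27754\right) \left(-16379 + K\right) = \left(-18159 + 27754\right) \left(-16379 + 24430\right) = 9595 \cdot 8051 = 77249345$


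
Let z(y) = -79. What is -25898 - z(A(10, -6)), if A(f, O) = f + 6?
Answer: -25819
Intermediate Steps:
A(f, O) = 6 + f
-25898 - z(A(10, -6)) = -25898 - 1*(-79) = -25898 + 79 = -25819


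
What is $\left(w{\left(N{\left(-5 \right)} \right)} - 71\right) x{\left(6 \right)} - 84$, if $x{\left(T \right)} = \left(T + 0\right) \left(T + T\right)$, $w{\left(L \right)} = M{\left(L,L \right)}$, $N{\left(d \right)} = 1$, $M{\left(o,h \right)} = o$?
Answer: $-5124$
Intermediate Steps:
$w{\left(L \right)} = L$
$x{\left(T \right)} = 2 T^{2}$ ($x{\left(T \right)} = T 2 T = 2 T^{2}$)
$\left(w{\left(N{\left(-5 \right)} \right)} - 71\right) x{\left(6 \right)} - 84 = \left(1 - 71\right) 2 \cdot 6^{2} - 84 = - 70 \cdot 2 \cdot 36 - 84 = \left(-70\right) 72 - 84 = -5040 - 84 = -5124$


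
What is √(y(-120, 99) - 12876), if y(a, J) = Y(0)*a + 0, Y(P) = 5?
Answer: 2*I*√3369 ≈ 116.09*I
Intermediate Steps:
y(a, J) = 5*a (y(a, J) = 5*a + 0 = 5*a)
√(y(-120, 99) - 12876) = √(5*(-120) - 12876) = √(-600 - 12876) = √(-13476) = 2*I*√3369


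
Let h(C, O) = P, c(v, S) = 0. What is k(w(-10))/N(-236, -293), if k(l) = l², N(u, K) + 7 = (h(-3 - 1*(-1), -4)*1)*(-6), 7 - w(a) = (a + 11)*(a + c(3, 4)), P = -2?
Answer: 289/5 ≈ 57.800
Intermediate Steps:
h(C, O) = -2
w(a) = 7 - a*(11 + a) (w(a) = 7 - (a + 11)*(a + 0) = 7 - (11 + a)*a = 7 - a*(11 + a))
N(u, K) = 5 (N(u, K) = -7 - 2*1*(-6) = -7 - 2*(-6) = -7 + 12 = 5)
k(w(-10))/N(-236, -293) = (7 - 1*(-10)² - 11*(-10))²/5 = (7 - 1*100 + 110)²*(⅕) = (7 - 100 + 110)²*(⅕) = 17²*(⅕) = 289*(⅕) = 289/5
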